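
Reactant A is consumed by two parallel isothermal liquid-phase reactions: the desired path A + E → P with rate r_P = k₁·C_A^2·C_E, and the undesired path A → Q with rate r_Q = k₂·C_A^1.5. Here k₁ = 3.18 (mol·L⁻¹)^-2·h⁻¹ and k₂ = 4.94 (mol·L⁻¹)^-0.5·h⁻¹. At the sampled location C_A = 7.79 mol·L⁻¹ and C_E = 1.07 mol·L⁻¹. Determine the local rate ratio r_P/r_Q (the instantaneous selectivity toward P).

S_{P/Q} = r_P/r_Q = (k₁·C_A^2·C_E)/(k₂·C_A^1.5) = (k₁/k₂)·C_A^0.5·C_E.
= (3.18×7.790^2×1.070) / (4.94×7.790^1.5) = 206.5/107.4 = 1.92.

1.92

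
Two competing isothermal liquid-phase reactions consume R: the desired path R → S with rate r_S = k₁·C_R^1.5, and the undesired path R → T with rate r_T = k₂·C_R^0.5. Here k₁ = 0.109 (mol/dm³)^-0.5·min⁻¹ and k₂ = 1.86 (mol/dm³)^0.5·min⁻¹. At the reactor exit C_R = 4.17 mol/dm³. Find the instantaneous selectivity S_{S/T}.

0.244

S_{S/T} = r_S/r_T = (k₁·C_R^1.5)/(k₂·C_R^0.5) = (k₁/k₂)·C_R.
= (0.109×4.170^1.5) / (1.86×4.170^0.5) = 0.9282/3.798 = 0.244.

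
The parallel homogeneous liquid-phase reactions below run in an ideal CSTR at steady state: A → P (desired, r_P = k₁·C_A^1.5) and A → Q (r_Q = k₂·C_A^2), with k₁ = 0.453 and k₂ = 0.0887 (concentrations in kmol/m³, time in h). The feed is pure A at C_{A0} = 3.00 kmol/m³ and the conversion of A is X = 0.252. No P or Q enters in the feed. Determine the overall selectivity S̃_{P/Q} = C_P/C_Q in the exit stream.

3.41

Exit C_A = C_{A0}(1−X) = 3.00×0.748 = 2.244 kmol/m³.
Rates in a CSTR are evaluated at the outlet concentration: r_P = 0.453×2.244^1.5 = 1.523, r_Q = 0.0887×2.244^2 = 0.4467.
Overall selectivity = C_P/C_Q = r_Pτ/(r_Qτ) = r_P/r_Q = 3.41.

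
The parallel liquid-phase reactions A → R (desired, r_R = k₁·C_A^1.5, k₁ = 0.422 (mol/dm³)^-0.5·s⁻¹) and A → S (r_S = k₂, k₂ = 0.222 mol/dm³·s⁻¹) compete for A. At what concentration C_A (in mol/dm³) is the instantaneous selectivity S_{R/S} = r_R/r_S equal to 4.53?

1.78 mol/dm³

S_{R/S} = (k₁/k₂)·C_A^1.5 ⇒ C_A = (S·k₂/k₁)^(1/1.5).
= (4.53×0.222/0.422)^(0.6667) = (2.383)^(0.6667) = 1.78 mol/dm³.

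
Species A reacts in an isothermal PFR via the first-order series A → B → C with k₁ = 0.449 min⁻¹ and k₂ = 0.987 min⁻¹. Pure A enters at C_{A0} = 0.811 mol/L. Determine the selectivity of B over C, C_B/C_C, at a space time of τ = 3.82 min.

For first-order series with pure A initially, C_B(τ) = k₁C_{A0}/(k₂−k₁)·(e^(−k₁τ) − e^(−k₂τ)).
e^(−k₁τ) = e^(−0.449×3.82) = e^(−1.715) = 0.1799; e^(−k₂τ) = e^(−3.770) = 0.02304.
C_B = 0.449×0.811/(0.987−0.449) × (0.1799−0.02304) = 0.6768×0.1569 = 0.1062 mol/L.
C_A = C_{A0}e^(−k₁τ) = 0.1459 mol/L, so C_C = C_{A0}−C_A−C_B = 0.5589 mol/L; C_B/C_C = 0.190.

0.190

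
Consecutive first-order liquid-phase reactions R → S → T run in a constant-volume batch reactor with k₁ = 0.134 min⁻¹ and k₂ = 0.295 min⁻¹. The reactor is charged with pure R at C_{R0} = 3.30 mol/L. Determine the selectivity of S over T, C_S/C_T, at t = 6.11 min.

0.698

For first-order series with pure R initially, C_S(t) = k₁C_{R0}/(k₂−k₁)·(e^(−k₁t) − e^(−k₂t)).
e^(−k₁t) = e^(−0.134×6.11) = e^(−0.8187) = 0.4410; e^(−k₂t) = e^(−1.802) = 0.1649.
C_S = 0.134×3.30/(0.295−0.134) × (0.4410−0.1649) = 2.747×0.2761 = 0.7583 mol/L.
C_R = C_{R0}e^(−k₁t) = 1.455 mol/L, so C_T = C_{R0}−C_R−C_S = 1.086 mol/L; C_S/C_T = 0.698.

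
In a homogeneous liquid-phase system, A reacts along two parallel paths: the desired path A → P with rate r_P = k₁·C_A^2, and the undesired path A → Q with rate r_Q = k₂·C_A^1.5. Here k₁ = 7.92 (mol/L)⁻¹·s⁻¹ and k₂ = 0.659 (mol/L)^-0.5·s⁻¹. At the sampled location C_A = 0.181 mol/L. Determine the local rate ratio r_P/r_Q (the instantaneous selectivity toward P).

5.11

S_{P/Q} = r_P/r_Q = (k₁·C_A^2)/(k₂·C_A^1.5) = (k₁/k₂)·C_A^0.5.
= (7.92×0.1810^2) / (0.659×0.1810^1.5) = 0.2595/0.05075 = 5.11.
Since the desired path is higher order in A, keeping C_A high (PFR or concentrated feed) favours P.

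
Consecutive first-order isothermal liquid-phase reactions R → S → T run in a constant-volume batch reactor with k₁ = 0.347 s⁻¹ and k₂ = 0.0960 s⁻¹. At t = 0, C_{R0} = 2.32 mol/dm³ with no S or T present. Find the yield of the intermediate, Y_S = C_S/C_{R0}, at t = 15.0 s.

Solving the coupled first-order balances gives C_S(t) = [k₁/(k₂−k₁)]·C_{R0}·(e^(−k₁t) − e^(−k₂t)).
e^(−k₁t) = e^(−0.347×15.0) = e^(−5.205) = 0.005489; e^(−k₂t) = e^(−1.440) = 0.2369.
C_S = 0.347×2.32/(0.0960−0.347) × (0.005489−0.2369) = (-3.207)×(-0.2314) = 0.7423 mol/dm³.
Y_S = C_S/C_{R0} = 0.7423/2.32 = 0.320.

0.320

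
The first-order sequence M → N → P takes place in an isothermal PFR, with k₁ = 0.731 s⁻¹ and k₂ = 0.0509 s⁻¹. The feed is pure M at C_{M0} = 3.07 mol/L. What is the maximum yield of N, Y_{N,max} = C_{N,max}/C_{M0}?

0.819

Evaluating C_N at τ_opt = ln(k₂/k₁)/(k₂−k₁) gives C_{N,max}/C_{M0} = (k₁/k₂)^[k₂/(k₂−k₁)].
= (0.731/0.0509)^(0.0509/(0.0509−0.731)) = (14.36)^(-0.07484) = 0.8192.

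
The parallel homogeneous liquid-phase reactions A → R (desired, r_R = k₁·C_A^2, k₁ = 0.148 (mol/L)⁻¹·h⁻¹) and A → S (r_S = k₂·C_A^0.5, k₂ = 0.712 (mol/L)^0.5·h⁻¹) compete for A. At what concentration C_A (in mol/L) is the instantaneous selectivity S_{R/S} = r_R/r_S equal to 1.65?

3.98 mol/L

S_{R/S} = (k₁/k₂)·C_A^1.5 ⇒ C_A = (S·k₂/k₁)^(1/1.5).
= (1.65×0.712/0.148)^(0.6667) = (7.938)^(0.6667) = 3.98 mol/L.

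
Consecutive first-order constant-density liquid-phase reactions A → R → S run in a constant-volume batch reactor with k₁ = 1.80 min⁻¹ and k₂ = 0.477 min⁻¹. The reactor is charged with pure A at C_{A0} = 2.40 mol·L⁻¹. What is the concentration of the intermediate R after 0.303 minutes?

0.933 mol·L⁻¹

The intermediate concentration in a first-order A→B→C sequence is C_R = k₁C_{A0}(e^(−k₁t) − e^(−k₂t))/(k₂−k₁).
e^(−k₁t) = e^(−1.80×0.303) = e^(−0.5454) = 0.5796; e^(−k₂t) = e^(−0.1445) = 0.8654.
C_R = 1.80×2.40/(0.477−1.80) × (0.5796−0.8654) = (-3.265)×(-0.2858) = 0.9333 mol·L⁻¹.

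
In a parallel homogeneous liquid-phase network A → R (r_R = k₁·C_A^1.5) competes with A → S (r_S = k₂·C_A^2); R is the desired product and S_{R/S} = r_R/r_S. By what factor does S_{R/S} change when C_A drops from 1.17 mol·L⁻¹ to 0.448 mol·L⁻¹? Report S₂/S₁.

S_{R/S} = (k₁/k₂)·C_A^-0.5, so S₂/S₁ = (C_{A,2}/C_{A,1})^-0.5.
= (0.448/1.17)^(-0.5) = (0.3829)^(-0.5) = 1.62.
Selectivity toward R rises as C_A falls — low-concentration operation is favoured.

1.62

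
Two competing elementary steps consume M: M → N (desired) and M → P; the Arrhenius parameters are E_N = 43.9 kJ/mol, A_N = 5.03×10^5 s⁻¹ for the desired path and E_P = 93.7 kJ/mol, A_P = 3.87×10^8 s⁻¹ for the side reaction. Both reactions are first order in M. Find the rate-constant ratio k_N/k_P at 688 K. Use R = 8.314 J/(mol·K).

k_N/k_P = (A_N/A_P)·exp[−(E_N−E_P)/(RT)] = (A_N/A_P)·exp[(E_P−E_N)/(RT)].
(E_P−E_N)/(RT) = (93.7−43.9)×10³/(8.314×688) = 49800/5720 = 8.706.
k_N/k_P = (5.03×10^5/3.87×10^8)·exp(8.706) = 0.001300 × 6041 = 7.85.
Since E_N < E_P, lowering the temperature improves selectivity toward N.

7.85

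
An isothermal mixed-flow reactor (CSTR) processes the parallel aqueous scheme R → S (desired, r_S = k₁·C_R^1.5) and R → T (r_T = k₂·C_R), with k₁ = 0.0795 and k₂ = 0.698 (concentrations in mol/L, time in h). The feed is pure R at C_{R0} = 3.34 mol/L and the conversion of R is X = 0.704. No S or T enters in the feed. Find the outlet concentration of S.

Exit C_R = C_{R0}(1−X) = 3.34×0.296 = 0.9886 mol/L.
Rates in a CSTR are evaluated at the outlet concentration: r_S = 0.0795×0.9886^1.5 = 0.07815, r_T = 0.698×0.9886 = 0.6901.
Fraction of consumed R going to S: r_S/(r_S+r_T) = 0.1017.
C_S = 0.1017·C_{R0}·X = 0.1017×3.34×0.704 = 0.239 mol/L.

0.239 mol/L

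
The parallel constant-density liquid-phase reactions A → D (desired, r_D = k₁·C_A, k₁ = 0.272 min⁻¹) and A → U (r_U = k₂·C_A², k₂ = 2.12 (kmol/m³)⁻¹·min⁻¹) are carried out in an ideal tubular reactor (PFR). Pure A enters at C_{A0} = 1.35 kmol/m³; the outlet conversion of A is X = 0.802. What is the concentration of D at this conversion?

C_A = C_{A0}(1−X) = 0.2673 kmol/m³.
Along a PFR/batch, dC_D/dC_A = −r_D/(r_D+r_U) = −k₁/(k₁+k₂·C_A).
Integrating from C_{A0} to C_A: C_D = (0.272/2.12)·ln[(0.272+2.12·1.35)/(0.272+2.12·0.267)] = 0.1283·ln(3.134/0.8387) = 0.1691 kmol/m³.

0.169 kmol/m³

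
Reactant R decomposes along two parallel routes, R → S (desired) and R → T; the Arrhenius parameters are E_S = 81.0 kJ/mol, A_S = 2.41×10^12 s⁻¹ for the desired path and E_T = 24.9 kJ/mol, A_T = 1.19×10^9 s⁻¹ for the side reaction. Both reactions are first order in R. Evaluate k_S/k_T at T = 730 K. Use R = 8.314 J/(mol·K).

k_S/k_T = (A_S/A_T)·exp[−(E_S−E_T)/(RT)] = (A_S/A_T)·exp[(E_T−E_S)/(RT)].
(E_T−E_S)/(RT) = (24.9−81.0)×10³/(8.314×730) = -56100/6069 = -9.243.
k_S/k_T = (2.41×10^12/1.19×10^9)·exp(-9.243) = 2025 × 9.675×10^-5 = 0.196.
Since E_S > E_T, raising the temperature improves selectivity toward S.

0.196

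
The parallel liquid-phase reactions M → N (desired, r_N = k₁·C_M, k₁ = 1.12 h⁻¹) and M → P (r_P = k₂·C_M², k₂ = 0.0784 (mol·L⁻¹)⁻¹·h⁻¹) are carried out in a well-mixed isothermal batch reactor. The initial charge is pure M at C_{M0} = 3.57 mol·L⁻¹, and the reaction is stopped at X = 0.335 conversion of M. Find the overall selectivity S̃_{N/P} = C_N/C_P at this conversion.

4.82

C_M = C_{M0}(1−X) = 2.374 mol·L⁻¹.
Along a PFR/batch, dC_N/dC_M = −r_N/(r_N+r_P) = −k₁/(k₁+k₂·C_M).
Integrating from C_{M0} to C_M: C_N = (1.12/0.0784)·ln[(1.12+0.0784·3.57)/(1.12+0.0784·2.37)] = 14.29·ln(1.400/1.306) = 0.9904 mol·L⁻¹.
C_P = (C_{M0}−C_M)−C_N = 0.2056 mol·L⁻¹; S̃_{N/P} = 0.9904/0.2056 = 4.82.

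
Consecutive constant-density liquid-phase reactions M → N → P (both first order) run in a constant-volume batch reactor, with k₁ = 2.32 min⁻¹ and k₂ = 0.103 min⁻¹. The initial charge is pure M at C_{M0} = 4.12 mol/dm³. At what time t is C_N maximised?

1.40 min

Setting dC_N/dt = 0 gives t_opt = ln(k₂/k₁)/(k₂−k₁).
= ln(0.103/2.32)/(0.103−2.32) = ln(0.04440)/-2.217 = -3.115/-2.217 = 1.40 min.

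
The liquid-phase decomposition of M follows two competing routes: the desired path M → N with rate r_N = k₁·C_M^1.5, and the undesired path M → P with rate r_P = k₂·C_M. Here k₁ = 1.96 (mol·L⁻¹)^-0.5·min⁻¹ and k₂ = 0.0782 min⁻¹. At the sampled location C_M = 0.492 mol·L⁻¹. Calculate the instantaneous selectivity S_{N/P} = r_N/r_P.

S_{N/P} = r_N/r_P = (k₁·C_M^1.5)/(k₂·C_M) = (k₁/k₂)·C_M^0.5.
= (1.96×0.4920^1.5) / (0.0782×0.4920) = 0.6764/0.03847 = 17.6.
Since the desired path is higher order in M, keeping C_M high (PFR or concentrated feed) favours N.

17.6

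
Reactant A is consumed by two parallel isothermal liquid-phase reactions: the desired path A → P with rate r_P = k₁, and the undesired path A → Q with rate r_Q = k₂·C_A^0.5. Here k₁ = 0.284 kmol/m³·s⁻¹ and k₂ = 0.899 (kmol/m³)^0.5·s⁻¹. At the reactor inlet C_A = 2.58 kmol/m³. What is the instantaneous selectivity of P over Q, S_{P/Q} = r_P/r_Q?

S_{P/Q} = r_P/r_Q = (k₁)/(k₂·C_A^0.5) = (k₁/k₂)·C_A^-0.5.
= (0.284) / (0.899×2.580^0.5) = 0.2840/1.444 = 0.197.

0.197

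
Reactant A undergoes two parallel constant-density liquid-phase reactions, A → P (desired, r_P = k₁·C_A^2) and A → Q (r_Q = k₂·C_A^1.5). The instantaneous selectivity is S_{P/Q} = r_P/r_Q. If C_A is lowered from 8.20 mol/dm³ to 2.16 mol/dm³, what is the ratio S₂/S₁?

0.513

S_{P/Q} = (k₁/k₂)·C_A^0.5, so S₂/S₁ = (C_{A,2}/C_{A,1})^0.5.
= (2.16/8.20)^0.5 = (0.2634)^0.5 = 0.513.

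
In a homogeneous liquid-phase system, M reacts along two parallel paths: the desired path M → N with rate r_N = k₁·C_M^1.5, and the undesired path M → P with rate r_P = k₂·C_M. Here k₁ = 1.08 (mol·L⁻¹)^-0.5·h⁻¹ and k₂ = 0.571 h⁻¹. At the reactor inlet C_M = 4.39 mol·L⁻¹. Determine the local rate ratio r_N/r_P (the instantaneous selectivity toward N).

3.96

S_{N/P} = r_N/r_P = (k₁·C_M^1.5)/(k₂·C_M) = (k₁/k₂)·C_M^0.5.
= (1.08×4.390^1.5) / (0.571×4.390) = 9.934/2.507 = 3.96.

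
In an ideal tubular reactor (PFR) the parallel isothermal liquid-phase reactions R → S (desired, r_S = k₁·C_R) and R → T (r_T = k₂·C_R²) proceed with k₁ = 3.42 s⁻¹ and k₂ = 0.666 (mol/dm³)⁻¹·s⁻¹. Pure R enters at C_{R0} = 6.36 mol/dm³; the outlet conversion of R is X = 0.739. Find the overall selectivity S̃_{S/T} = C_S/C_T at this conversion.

C_R = C_{R0}(1−X) = 1.660 mol/dm³.
Along a PFR/batch, dC_S/dC_R = −r_S/(r_S+r_T) = −k₁/(k₁+k₂·C_R).
Integrating from C_{R0} to C_R: C_S = (3.42/0.666)·ln[(3.42+0.666·6.36)/(3.42+0.666·1.66)] = 5.135·ln(7.656/4.526) = 2.700 mol/dm³.
C_T = (C_{R0}−C_R)−C_S = 2.000 mol/dm³; S̃_{S/T} = 2.700/2.000 = 1.35.

1.35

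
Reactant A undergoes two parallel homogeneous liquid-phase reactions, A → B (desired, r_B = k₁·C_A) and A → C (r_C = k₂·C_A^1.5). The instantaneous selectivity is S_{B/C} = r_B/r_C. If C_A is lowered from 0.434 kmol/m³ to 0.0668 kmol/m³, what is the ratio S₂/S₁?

S_{B/C} = (k₁/k₂)·C_A^-0.5, so S₂/S₁ = (C_{A,2}/C_{A,1})^-0.5.
= (0.0668/0.434)^(-0.5) = (0.1539)^(-0.5) = 2.55.
Selectivity toward B rises as C_A falls — low-concentration operation is favoured.

2.55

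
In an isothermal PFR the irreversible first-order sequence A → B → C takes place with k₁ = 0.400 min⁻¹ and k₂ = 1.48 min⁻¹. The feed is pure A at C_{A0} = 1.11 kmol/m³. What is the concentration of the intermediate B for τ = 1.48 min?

0.181 kmol/m³

For first-order series with pure A initially, C_B(τ) = k₁C_{A0}/(k₂−k₁)·(e^(−k₁τ) − e^(−k₂τ)).
e^(−k₁τ) = e^(−0.400×1.48) = e^(−0.5920) = 0.5532; e^(−k₂τ) = e^(−2.190) = 0.1119.
C_B = 0.400×1.11/(1.48−0.400) × (0.5532−0.1119) = 0.4111×0.4413 = 0.1814 kmol/m³.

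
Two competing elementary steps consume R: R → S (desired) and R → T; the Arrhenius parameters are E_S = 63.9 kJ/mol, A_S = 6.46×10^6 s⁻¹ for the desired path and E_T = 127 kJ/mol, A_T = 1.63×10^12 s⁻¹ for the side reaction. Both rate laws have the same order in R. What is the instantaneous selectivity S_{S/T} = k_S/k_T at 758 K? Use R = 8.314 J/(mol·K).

0.0884

k_S/k_T = (A_S/A_T)·exp[−(E_S−E_T)/(RT)] = (A_S/A_T)·exp[(E_T−E_S)/(RT)].
(E_T−E_S)/(RT) = (127−63.9)×10³/(8.314×758) = 63100/6302 = 10.01.
k_S/k_T = (6.46×10^6/1.63×10^12)·exp(10.01) = 3.963×10^-6 × 22307 = 0.0884.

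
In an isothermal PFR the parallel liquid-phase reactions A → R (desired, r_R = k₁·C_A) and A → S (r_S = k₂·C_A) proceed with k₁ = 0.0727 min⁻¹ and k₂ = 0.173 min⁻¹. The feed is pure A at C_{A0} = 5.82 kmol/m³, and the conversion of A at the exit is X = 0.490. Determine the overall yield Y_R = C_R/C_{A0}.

C_A = C_{A0}(1−X) = 2.968 kmol/m³.
Both paths are first order in A, so the instantaneous fraction to R is constant: dC_R/d(−C_A) = k₁/(k₁+k₂) = 0.2959.
C_R = 0.2959·(C_{A0}−C_A) = 0.2959×2.852 = 0.844 kmol/m³.
Y_R = C_R/C_{A0} = 0.8438/5.82 = 0.145.

0.145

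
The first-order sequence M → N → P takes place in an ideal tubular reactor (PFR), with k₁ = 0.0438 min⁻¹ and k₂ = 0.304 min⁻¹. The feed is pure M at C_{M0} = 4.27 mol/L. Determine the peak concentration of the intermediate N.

For a first-order series the maximum intermediate yield is C_{N,max}/C_{M0} = (k₁/k₂)^[k₂/(k₂−k₁)].
= (0.0438/0.304)^(0.304/(0.304−0.0438)) = (0.1441)^(1.168) = 0.1040.
C_{N,max} = 0.1040×4.27 = 0.444 mol/L.

0.444 mol/L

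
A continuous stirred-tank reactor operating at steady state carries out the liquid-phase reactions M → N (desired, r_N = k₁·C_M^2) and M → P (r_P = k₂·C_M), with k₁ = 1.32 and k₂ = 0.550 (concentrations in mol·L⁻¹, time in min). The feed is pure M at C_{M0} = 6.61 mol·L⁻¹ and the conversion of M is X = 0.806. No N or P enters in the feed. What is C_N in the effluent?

Exit C_M = C_{M0}(1−X) = 6.61×0.194 = 1.282 mol·L⁻¹.
A CSTR operates uniformly at the exit composition, giving r_N = 2.171 and r_P = 0.7053 (each k·C_M^n at C_M = 1.282).
Fraction of consumed M going to N: r_N/(r_N+r_P) = 0.7548.
C_N = 0.7548·C_{M0}·X = 0.7548×6.61×0.806 = 4.02 mol·L⁻¹.

4.02 mol·L⁻¹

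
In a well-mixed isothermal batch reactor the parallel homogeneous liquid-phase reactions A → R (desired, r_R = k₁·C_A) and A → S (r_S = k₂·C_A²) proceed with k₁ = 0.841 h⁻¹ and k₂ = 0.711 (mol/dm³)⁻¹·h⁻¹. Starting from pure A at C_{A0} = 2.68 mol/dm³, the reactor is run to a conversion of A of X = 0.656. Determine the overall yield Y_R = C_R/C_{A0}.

C_A = C_{A0}(1−X) = 0.9219 mol/dm³.
Along a PFR/batch, dC_R/dC_A = −r_R/(r_R+r_S) = −k₁/(k₁+k₂·C_A).
Integrating from C_{A0} to C_A: C_R = (0.841/0.711)·ln[(0.841+0.711·2.68)/(0.841+0.711·0.922)] = 1.183·ln(2.746/1.496) = 0.7182 mol/dm³.
Y_R = C_R/C_{A0} = 0.7182/2.68 = 0.268.

0.268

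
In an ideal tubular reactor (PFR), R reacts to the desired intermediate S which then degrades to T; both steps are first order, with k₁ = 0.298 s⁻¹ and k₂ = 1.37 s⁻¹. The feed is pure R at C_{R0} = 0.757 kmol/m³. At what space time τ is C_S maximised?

The intermediate peaks when r₁ = r₂, i.e. k₁e^(−k₁τ) = k₂e^(−k₂τ), giving τ_opt = ln(k₂/k₁)/(k₂−k₁).
= ln(1.37/0.298)/(1.37−0.298) = ln(4.597)/1.072 = 1.525/1.072 = 1.42 s.

1.42 s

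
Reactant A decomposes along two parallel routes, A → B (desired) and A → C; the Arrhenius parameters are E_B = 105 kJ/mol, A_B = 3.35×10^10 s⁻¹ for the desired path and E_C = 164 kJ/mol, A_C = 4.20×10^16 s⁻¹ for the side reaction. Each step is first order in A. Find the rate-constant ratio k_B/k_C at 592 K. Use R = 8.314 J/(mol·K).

Since both paths have the same order in A, the concentration cancels and S_{B/C} = k_B/k_C = (A_B/A_C)·exp[(E_C−E_B)/(RT)].
(E_C−E_B)/(RT) = (164−105)×10³/(8.314×592) = 59000/4922 = 11.99.
k_B/k_C = (3.35×10^10/4.20×10^16)·exp(11.99) = 7.976×10^-7 × 1.607×10^5 = 0.128.
Since E_B < E_C, lowering the temperature improves selectivity toward B.

0.128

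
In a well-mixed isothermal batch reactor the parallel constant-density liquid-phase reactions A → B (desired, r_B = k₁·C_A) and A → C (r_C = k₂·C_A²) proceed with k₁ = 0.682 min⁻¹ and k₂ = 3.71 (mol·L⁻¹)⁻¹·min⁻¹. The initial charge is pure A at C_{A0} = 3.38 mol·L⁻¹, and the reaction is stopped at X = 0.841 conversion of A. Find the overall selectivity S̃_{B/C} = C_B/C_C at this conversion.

C_A = C_{A0}(1−X) = 0.5374 mol·L⁻¹.
Along a PFR/batch, dC_B/dC_A = −r_B/(r_B+r_C) = −k₁/(k₁+k₂·C_A).
Integrating from C_{A0} to C_A: C_B = (0.682/3.71)·ln[(0.682+3.71·3.38)/(0.682+3.71·0.537)] = 0.1838·ln(13.22/2.676) = 0.2937 mol·L⁻¹.
C_C = (C_{A0}−C_A)−C_B = 2.549 mol·L⁻¹; S̃_{B/C} = 0.2937/2.549 = 0.115.

0.115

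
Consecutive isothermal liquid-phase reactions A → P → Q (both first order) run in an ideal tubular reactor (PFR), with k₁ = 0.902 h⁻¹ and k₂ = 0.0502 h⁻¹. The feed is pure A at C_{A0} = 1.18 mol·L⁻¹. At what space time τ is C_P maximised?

3.39 h

For first-order series the maximum of C_P occurs at τ_opt = ln(k₂/k₁)/(k₂−k₁).
= ln(0.0502/0.902)/(0.0502−0.902) = ln(0.05565)/-0.8518 = -2.889/-0.8518 = 3.39 h.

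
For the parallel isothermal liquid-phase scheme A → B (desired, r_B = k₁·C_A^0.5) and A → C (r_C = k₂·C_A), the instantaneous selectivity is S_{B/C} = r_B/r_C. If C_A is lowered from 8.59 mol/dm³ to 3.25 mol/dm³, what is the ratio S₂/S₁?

1.63

S_{B/C} = (k₁/k₂)·C_A^-0.5, so S₂/S₁ = (C_{A,2}/C_{A,1})^-0.5.
= (3.25/8.59)^(-0.5) = (0.3783)^(-0.5) = 1.63.
Selectivity toward B rises as C_A falls — low-concentration operation is favoured.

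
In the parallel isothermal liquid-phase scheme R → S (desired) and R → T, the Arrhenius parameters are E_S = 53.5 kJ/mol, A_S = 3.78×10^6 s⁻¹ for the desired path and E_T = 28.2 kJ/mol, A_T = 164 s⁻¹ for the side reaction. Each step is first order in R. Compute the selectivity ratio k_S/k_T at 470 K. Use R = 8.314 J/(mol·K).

Since both paths have the same order in R, the concentration cancels and S_{S/T} = k_S/k_T = (A_S/A_T)·exp[(E_T−E_S)/(RT)].
(E_T−E_S)/(RT) = (28.2−53.5)×10³/(8.314×470) = -25300/3908 = -6.475.
k_S/k_T = (3.78×10^6/164)·exp(-6.475) = 23049 × 0.001542 = 35.5.
Since E_S > E_T, raising the temperature improves selectivity toward S.

35.5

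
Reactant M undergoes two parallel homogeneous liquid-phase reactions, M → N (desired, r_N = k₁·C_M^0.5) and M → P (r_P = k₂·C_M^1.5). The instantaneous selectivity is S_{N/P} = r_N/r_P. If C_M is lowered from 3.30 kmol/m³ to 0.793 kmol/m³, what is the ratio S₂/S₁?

4.16

S_{N/P} = (k₁/k₂)·C_M⁻¹, so S₂/S₁ = (C_{M,2}/C_{M,1})⁻¹.
= 3.30/0.793 = 4.16.
Selectivity toward N rises as C_M falls — low-concentration operation is favoured.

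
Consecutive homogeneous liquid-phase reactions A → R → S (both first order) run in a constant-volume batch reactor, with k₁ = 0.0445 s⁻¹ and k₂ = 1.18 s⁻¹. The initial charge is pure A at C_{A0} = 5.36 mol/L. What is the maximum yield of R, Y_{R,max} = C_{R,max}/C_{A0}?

0.0332

Evaluating C_R at t_opt = ln(k₂/k₁)/(k₂−k₁) gives C_{R,max}/C_{A0} = (k₁/k₂)^[k₂/(k₂−k₁)].
= (0.0445/1.18)^(1.18/(1.18−0.0445)) = (0.03771)^(1.039) = 0.03317.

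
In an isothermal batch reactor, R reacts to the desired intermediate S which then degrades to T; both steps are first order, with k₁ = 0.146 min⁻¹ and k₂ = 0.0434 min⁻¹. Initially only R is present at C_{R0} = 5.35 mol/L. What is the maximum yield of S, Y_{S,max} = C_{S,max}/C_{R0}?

Evaluating C_S at t_opt = ln(k₂/k₁)/(k₂−k₁) gives C_{S,max}/C_{R0} = (k₁/k₂)^[k₂/(k₂−k₁)].
= (0.146/0.0434)^(0.0434/(0.0434−0.146)) = (3.364)^(-0.4230) = 0.5986.

0.599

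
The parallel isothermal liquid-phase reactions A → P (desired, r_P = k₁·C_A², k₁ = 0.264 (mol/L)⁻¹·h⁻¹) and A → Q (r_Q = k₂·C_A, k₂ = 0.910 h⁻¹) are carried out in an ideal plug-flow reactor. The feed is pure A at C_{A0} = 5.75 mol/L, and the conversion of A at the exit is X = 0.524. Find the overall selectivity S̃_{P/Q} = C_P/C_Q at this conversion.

C_A = C_{A0}(1−X) = 2.737 mol/L.
Along a PFR/batch, dC_Q/dC_A = −r_Q/(r_P+r_Q) = −k₂/(k₂+k₁·C_A).
Integrating from C_{A0} to C_A: C_Q = (0.910/0.264)·ln[(0.910+0.264·5.75)/(0.910+0.264·2.74)] = 3.447·ln(2.428/1.633) = 1.368 mol/L.
Then C_P = (C_{A0}−C_A) − C_Q = 3.013 − 1.368 = 1.645 mol/L.
S̃_{P/Q} = C_P/C_Q = 1.645/1.368 = 1.20.

1.20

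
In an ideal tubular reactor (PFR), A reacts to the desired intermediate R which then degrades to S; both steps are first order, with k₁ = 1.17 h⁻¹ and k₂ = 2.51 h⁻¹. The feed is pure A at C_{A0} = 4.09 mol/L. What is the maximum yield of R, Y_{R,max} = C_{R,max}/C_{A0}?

0.239

Evaluating C_R at τ_opt = ln(k₂/k₁)/(k₂−k₁) gives C_{R,max}/C_{A0} = (k₁/k₂)^[k₂/(k₂−k₁)].
= (1.17/2.51)^(2.51/(2.51−1.17)) = (0.4661)^(1.873) = 0.2394.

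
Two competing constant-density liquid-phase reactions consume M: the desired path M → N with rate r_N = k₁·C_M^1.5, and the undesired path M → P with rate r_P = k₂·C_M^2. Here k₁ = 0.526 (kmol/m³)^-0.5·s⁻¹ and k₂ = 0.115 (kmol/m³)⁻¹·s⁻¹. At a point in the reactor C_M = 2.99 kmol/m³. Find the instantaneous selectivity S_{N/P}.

S_{N/P} = r_N/r_P = (k₁·C_M^1.5)/(k₂·C_M^2) = (k₁/k₂)·C_M^-0.5.
= (0.526×2.990^1.5) / (0.115×2.990^2) = 2.720/1.028 = 2.65.

2.65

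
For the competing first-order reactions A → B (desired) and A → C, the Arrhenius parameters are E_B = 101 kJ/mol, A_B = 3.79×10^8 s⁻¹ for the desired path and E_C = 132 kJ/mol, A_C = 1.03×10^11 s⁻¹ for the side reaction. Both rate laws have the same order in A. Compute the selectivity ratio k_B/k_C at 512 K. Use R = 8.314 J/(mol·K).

k_B/k_C = (A_B/A_C)·exp[−(E_B−E_C)/(RT)] = (A_B/A_C)·exp[(E_C−E_B)/(RT)].
(E_C−E_B)/(RT) = (132−101)×10³/(8.314×512) = 31000/4257 = 7.283.
k_B/k_C = (3.79×10^8/1.03×10^11)·exp(7.283) = 0.003680 × 1455 = 5.35.
Since E_B < E_C, lowering the temperature improves selectivity toward B.

5.35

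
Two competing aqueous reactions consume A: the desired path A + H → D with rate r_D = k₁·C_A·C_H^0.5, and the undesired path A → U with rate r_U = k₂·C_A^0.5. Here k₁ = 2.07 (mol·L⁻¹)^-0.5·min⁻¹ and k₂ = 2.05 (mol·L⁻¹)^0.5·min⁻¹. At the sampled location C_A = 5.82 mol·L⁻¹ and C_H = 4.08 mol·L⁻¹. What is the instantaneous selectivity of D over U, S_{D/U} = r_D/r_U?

S_{D/U} = r_D/r_U = (k₁·C_A·C_H^0.5)/(k₂·C_A^0.5) = (k₁/k₂)·C_A^0.5·C_H^0.5.
= (2.07×5.820×4.080^0.5) / (2.05×5.820^0.5) = 24.33/4.946 = 4.92.
Since the desired path is higher order in A, keeping C_A high (PFR or concentrated feed) favours D.

4.92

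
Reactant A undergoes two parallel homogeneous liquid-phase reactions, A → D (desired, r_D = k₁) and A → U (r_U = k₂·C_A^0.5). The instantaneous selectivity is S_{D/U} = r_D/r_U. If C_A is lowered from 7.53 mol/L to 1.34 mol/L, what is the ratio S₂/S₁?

2.37

S_{D/U} = (k₁/k₂)·C_A^-0.5, so S₂/S₁ = (C_{A,2}/C_{A,1})^-0.5.
= (1.34/7.53)^(-0.5) = (0.1780)^(-0.5) = 2.37.
Selectivity toward D rises as C_A falls — low-concentration operation is favoured.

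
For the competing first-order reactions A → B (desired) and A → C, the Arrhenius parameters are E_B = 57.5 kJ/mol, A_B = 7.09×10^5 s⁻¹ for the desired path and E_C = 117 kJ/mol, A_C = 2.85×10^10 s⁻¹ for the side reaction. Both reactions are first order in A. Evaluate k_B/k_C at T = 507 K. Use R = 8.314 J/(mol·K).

33.6

With equal orders, S_{B/C} = k_B/k_C = (A_B/A_C)·exp[(E_C−E_B)/(RT)].
(E_C−E_B)/(RT) = (117−57.5)×10³/(8.314×507) = 59500/4215 = 14.12.
k_B/k_C = (7.09×10^5/2.85×10^10)·exp(14.12) = 2.488×10^-5 × 1.350×10^6 = 33.6.
Since E_B < E_C, lowering the temperature improves selectivity toward B.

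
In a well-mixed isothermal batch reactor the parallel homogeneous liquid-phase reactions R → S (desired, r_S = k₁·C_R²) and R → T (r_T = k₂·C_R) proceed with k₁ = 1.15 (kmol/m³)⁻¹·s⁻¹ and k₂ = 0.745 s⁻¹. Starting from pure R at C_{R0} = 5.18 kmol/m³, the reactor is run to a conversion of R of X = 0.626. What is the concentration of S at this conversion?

C_R = C_{R0}(1−X) = 1.937 kmol/m³.
Along a PFR/batch, dC_T/dC_R = −r_T/(r_S+r_T) = −k₂/(k₂+k₁·C_R).
Integrating from C_{R0} to C_R: C_T = (0.745/1.15)·ln[(0.745+1.15·5.18)/(0.745+1.15·1.94)] = 0.6478·ln(6.702/2.973) = 0.5266 kmol/m³.
Then C_S = (C_{R0}−C_R) − C_T = 3.243 − 0.5266 = 2.716 kmol/m³.

2.72 kmol/m³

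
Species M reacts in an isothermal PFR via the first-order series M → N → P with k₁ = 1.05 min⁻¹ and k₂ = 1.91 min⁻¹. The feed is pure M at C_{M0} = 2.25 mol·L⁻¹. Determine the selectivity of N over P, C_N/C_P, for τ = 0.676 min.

1.09

Solving the coupled first-order balances gives C_N(τ) = [k₁/(k₂−k₁)]·C_{M0}·(e^(−k₁τ) − e^(−k₂τ)).
e^(−k₁τ) = e^(−1.05×0.676) = e^(−0.7098) = 0.4917; e^(−k₂τ) = e^(−1.291) = 0.2750.
C_N = 1.05×2.25/(1.91−1.05) × (0.4917−0.2750) = 2.747×0.2168 = 0.5955 mol·L⁻¹.
C_M = C_{M0}e^(−k₁τ) = 1.106 mol·L⁻¹, so C_P = C_{M0}−C_M−C_N = 0.5480 mol·L⁻¹; C_N/C_P = 1.09.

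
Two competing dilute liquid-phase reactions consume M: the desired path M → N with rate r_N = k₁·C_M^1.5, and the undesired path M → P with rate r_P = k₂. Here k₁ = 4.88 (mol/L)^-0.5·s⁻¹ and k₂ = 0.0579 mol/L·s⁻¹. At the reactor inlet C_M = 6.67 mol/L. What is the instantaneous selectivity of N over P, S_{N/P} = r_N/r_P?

1452

S_{N/P} = r_N/r_P = (k₁·C_M^1.5)/(k₂) = (k₁/k₂)·C_M^1.5.
= (4.88×6.670^1.5) / (0.0579) = 84.06/0.05790 = 1452.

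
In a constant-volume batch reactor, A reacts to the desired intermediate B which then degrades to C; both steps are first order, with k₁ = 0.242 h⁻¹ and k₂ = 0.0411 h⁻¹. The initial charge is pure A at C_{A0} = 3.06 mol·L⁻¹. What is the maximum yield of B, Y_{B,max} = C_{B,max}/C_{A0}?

Evaluating C_B at t_opt = ln(k₂/k₁)/(k₂−k₁) gives C_{B,max}/C_{A0} = (k₁/k₂)^[k₂/(k₂−k₁)].
= (0.242/0.0411)^(0.0411/(0.0411−0.242)) = (5.888)^(-0.2046) = 0.6958.

0.696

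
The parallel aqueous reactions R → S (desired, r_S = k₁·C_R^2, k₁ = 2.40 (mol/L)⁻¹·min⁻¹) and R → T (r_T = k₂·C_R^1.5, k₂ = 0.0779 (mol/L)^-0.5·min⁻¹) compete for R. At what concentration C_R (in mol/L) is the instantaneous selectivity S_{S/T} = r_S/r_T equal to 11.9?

S_{S/T} = (k₁/k₂)·C_R^0.5 ⇒ C_R = (S·k₂/k₁)^(2).
= (11.9×0.0779/2.40)^(2) = (0.3863)^(2) = 0.149 mol/L.

0.149 mol/L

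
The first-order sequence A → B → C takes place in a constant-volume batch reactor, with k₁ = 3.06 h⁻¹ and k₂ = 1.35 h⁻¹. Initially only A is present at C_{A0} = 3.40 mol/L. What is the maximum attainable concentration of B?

1.78 mol/L

For a first-order series the maximum intermediate yield is C_{B,max}/C_{A0} = (k₁/k₂)^[k₂/(k₂−k₁)].
= (3.06/1.35)^(1.35/(1.35−3.06)) = (2.267)^(-0.7895) = 0.5241.
C_{B,max} = 0.5241×3.40 = 1.78 mol/L.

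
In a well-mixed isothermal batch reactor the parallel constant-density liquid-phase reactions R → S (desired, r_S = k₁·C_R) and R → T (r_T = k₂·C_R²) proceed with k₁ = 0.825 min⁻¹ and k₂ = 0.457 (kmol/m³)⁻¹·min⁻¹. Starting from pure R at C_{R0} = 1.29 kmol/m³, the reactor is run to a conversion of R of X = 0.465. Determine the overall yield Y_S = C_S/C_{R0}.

0.301

C_R = C_{R0}(1−X) = 0.6901 kmol/m³.
Along a PFR/batch, dC_S/dC_R = −r_S/(r_S+r_T) = −k₁/(k₁+k₂·C_R).
Integrating from C_{R0} to C_R: C_S = (0.825/0.457)·ln[(0.825+0.457·1.29)/(0.825+0.457·0.690)] = 1.805·ln(1.415/1.140) = 0.3889 kmol/m³.
Y_S = C_S/C_{R0} = 0.3889/1.29 = 0.301.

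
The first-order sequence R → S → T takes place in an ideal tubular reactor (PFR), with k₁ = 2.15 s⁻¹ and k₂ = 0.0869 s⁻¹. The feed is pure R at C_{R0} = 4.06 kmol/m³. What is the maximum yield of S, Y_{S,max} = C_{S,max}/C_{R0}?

0.874

For a first-order series the maximum intermediate yield is C_{S,max}/C_{R0} = (k₁/k₂)^[k₂/(k₂−k₁)].
= (2.15/0.0869)^(0.0869/(0.0869−2.15)) = (24.74)^(-0.04212) = 0.8736.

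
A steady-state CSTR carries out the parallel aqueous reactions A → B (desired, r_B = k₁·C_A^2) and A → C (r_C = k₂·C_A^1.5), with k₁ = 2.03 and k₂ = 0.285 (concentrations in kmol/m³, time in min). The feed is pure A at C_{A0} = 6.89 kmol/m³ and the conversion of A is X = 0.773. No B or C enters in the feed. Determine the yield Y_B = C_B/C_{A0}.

Exit C_A = C_{A0}(1−X) = 6.89×0.227 = 1.564 kmol/m³.
In a CSTR the entire volume is at exit conditions, so r_B = 2.03×1.564^2 = 4.966 and r_C = 0.285×1.564^1.5 = 0.5575.
Fraction of consumed A going to B: r_B/(r_B+r_C) = 0.8991.
C_B = 0.8991·C_{A0}·X = 0.8991×6.89×0.773 = 4.79 kmol/m³; Y_B = C_B/C_{A0} = 0.695.

0.695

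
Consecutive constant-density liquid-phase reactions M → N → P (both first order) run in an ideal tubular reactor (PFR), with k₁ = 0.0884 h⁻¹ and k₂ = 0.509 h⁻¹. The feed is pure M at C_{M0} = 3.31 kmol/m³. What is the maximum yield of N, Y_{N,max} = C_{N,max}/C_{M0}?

Evaluating C_N at τ_opt = ln(k₂/k₁)/(k₂−k₁) gives C_{N,max}/C_{M0} = (k₁/k₂)^[k₂/(k₂−k₁)].
= (0.0884/0.509)^(0.509/(0.509−0.0884)) = (0.1737)^(1.210) = 0.1202.

0.120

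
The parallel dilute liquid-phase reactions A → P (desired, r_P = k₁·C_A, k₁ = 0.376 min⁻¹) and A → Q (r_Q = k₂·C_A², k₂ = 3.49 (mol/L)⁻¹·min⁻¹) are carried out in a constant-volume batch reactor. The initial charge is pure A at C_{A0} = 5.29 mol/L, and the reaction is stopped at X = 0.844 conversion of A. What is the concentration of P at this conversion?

C_A = C_{A0}(1−X) = 0.8252 mol/L.
Along a PFR/batch, dC_P/dC_A = −r_P/(r_P+r_Q) = −k₁/(k₁+k₂·C_A).
Integrating from C_{A0} to C_A: C_P = (0.376/3.49)·ln[(0.376+3.49·5.29)/(0.376+3.49·0.825)] = 0.1077·ln(18.84/3.256) = 0.1891 mol/L.

0.189 mol/L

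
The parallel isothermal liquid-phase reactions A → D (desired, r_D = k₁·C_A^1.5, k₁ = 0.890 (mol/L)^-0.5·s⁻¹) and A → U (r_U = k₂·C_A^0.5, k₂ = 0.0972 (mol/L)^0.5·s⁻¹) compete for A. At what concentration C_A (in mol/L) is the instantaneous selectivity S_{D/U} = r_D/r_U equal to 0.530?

S_{D/U} = (k₁/k₂)·C_A ⇒ C_A = S·k₂/k₁.
= 0.530×0.0972/0.890 = 0.0579 mol/L.

0.0579 mol/L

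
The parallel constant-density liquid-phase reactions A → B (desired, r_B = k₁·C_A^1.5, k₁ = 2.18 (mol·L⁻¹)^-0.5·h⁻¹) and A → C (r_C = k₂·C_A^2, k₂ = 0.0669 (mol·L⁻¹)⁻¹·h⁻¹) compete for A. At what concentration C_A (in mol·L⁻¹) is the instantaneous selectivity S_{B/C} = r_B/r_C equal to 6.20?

S_{B/C} = (k₁/k₂)·C_A^-0.5 ⇒ C_A = (S·k₂/k₁)^(-2).
= (6.20×0.0669/2.18)^(-2) = (0.1903)^(-2) = 27.6 mol·L⁻¹.

27.6 mol·L⁻¹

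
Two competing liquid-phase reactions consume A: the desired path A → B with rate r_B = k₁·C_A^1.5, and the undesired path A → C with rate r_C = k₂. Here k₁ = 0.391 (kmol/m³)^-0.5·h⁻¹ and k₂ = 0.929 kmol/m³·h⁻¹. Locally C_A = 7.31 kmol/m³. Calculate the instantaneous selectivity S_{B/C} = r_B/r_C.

S_{B/C} = r_B/r_C = (k₁·C_A^1.5)/(k₂) = (k₁/k₂)·C_A^1.5.
= (0.391×7.310^1.5) / (0.929) = 7.728/0.9290 = 8.32.

8.32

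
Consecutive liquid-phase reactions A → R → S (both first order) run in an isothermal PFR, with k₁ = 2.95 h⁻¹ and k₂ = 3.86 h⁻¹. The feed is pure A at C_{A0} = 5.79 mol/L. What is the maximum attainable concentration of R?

At the optimum, C_{R,max}/C_{A0} = (k₁/k₂)^[k₂/(k₂−k₁)].
= (2.95/3.86)^(3.86/(3.86−2.95)) = (0.7642)^(4.242) = 0.3197.
C_{R,max} = 0.3197×5.79 = 1.85 mol/L.

1.85 mol/L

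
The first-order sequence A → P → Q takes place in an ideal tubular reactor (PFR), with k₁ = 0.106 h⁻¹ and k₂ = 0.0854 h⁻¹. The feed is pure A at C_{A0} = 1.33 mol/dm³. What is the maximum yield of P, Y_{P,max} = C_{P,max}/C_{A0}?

0.408

Evaluating C_P at τ_opt = ln(k₂/k₁)/(k₂−k₁) gives C_{P,max}/C_{A0} = (k₁/k₂)^[k₂/(k₂−k₁)].
= (0.106/0.0854)^(0.0854/(0.0854−0.106)) = (1.241)^(-4.146) = 0.4083.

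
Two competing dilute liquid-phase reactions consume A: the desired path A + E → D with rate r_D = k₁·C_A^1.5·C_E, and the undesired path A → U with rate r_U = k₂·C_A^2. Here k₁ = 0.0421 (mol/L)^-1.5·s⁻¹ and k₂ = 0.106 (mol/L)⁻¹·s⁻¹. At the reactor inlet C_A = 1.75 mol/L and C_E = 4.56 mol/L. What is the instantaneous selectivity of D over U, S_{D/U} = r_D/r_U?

1.37

S_{D/U} = r_D/r_U = (k₁·C_A^1.5·C_E)/(k₂·C_A^2) = (k₁/k₂)·C_A^-0.5·C_E.
= (0.0421×1.750^1.5×4.560) / (0.106×1.750^2) = 0.4444/0.3246 = 1.37.
The undesired path is higher order in A, so low C_A (CSTR or dilute feed) favours D.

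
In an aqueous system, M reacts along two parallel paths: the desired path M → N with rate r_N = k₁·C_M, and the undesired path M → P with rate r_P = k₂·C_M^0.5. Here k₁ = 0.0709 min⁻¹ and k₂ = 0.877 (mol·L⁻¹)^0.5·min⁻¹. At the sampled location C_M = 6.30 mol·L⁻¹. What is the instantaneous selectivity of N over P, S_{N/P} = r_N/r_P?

0.203

S_{N/P} = r_N/r_P = (k₁·C_M)/(k₂·C_M^0.5) = (k₁/k₂)·C_M^0.5.
= (0.0709×6.300) / (0.877×6.300^0.5) = 0.4467/2.201 = 0.203.
Since the desired path is higher order in M, keeping C_M high (PFR or concentrated feed) favours N.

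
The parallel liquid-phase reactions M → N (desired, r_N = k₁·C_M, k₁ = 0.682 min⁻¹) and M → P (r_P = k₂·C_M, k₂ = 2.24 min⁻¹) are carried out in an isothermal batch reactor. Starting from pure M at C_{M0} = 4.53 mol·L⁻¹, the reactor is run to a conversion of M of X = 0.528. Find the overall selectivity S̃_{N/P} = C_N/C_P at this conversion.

0.304

C_M = C_{M0}(1−X) = 2.138 mol·L⁻¹.
Both paths are first order in M, so the instantaneous fraction to N is constant: dC_N/d(−C_M) = k₁/(k₁+k₂) = 0.2334.
C_N = 0.2334·(C_{M0}−C_M) = 0.2334×2.392 = 0.558 mol·L⁻¹.
C_P = (C_{M0}−C_M)−C_N = 1.834 mol·L⁻¹; S̃_{N/P} = 0.5583/1.834 = 0.304.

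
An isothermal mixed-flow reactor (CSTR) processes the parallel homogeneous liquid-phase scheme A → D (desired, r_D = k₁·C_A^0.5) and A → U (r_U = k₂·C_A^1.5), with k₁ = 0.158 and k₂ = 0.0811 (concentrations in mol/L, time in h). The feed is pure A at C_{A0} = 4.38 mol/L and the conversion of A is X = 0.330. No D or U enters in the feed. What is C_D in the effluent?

Exit C_A = C_{A0}(1−X) = 4.38×0.670 = 2.935 mol/L.
In a CSTR the entire volume is at exit conditions, so r_D = 0.158×2.935^0.5 = 0.2707 and r_U = 0.0811×2.935^1.5 = 0.4077.
Fraction of consumed A going to D: r_D/(r_D+r_U) = 0.3990.
C_D = 0.3990·C_{A0}·X = 0.3990×4.38×0.330 = 0.577 mol/L.

0.577 mol/L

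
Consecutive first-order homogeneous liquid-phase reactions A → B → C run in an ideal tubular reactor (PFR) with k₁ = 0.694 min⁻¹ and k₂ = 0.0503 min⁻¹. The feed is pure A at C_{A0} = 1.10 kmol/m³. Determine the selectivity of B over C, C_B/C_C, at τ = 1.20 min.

For first-order series with pure A initially, C_B(τ) = k₁C_{A0}/(k₂−k₁)·(e^(−k₁τ) − e^(−k₂τ)).
e^(−k₁τ) = e^(−0.694×1.20) = e^(−0.8328) = 0.4348; e^(−k₂τ) = e^(−0.06036) = 0.9414.
C_B = 0.694×1.10/(0.0503−0.694) × (0.4348−0.9414) = (-1.186)×(-0.5066) = 0.6008 kmol/m³.
C_A = C_{A0}e^(−k₁τ) = 0.4783 kmol/m³, so C_C = C_{A0}−C_A−C_B = 0.02089 kmol/m³; C_B/C_C = 28.8.

28.8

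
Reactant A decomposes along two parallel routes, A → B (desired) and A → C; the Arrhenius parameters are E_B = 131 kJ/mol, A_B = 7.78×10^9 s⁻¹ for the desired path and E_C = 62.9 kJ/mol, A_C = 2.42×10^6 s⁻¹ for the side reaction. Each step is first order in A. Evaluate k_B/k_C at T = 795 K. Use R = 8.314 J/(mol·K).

With equal orders, S_{B/C} = k_B/k_C = (A_B/A_C)·exp[(E_C−E_B)/(RT)].
(E_C−E_B)/(RT) = (62.9−131)×10³/(8.314×795) = -68100/6610 = -10.30.
k_B/k_C = (7.78×10^9/2.42×10^6)·exp(-10.30) = 3215 × 3.353×10^-5 = 0.108.

0.108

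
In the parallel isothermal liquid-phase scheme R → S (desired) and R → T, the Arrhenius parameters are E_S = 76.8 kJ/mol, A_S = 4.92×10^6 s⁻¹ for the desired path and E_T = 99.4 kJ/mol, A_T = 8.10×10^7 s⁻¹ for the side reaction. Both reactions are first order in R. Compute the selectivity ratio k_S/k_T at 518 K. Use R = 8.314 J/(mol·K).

11.5

Since both paths have the same order in R, the concentration cancels and S_{S/T} = k_S/k_T = (A_S/A_T)·exp[(E_T−E_S)/(RT)].
(E_T−E_S)/(RT) = (99.4−76.8)×10³/(8.314×518) = 22600/4307 = 5.248.
k_S/k_T = (4.92×10^6/8.10×10^7)·exp(5.248) = 0.06074 × 190.1 = 11.5.
Since E_S < E_T, lowering the temperature improves selectivity toward S.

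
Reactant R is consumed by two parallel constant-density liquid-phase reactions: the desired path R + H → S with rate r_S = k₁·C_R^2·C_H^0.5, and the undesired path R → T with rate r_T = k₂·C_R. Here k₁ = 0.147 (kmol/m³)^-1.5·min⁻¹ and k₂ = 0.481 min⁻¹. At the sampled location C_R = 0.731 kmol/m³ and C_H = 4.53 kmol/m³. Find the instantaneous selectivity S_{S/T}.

S_{S/T} = r_S/r_T = (k₁·C_R^2·C_H^0.5)/(k₂·C_R) = (k₁/k₂)·C_R·C_H^0.5.
= (0.147×0.7310^2×4.530^0.5) / (0.481×0.7310) = 0.1672/0.3516 = 0.475.
Since the desired path is higher order in R, keeping C_R high (PFR or concentrated feed) favours S.

0.475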